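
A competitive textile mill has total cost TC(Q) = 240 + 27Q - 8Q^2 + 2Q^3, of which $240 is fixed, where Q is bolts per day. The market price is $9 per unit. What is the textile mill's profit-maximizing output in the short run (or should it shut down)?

Shut down

Variable cost is VC = 27Q - 8Q^2 + 2Q^3, so AVC = VC/Q = 27 - 8Q + 2Q^2 and MC = dTC/dQ = 27 - 16Q + 6Q^2.
AVC is minimized where dAVC/dQ = -8 + 4Q = 0, at Q = 2; min AVC = 27 - 8·2 + 2·2^2 = $19.
Since P = $9 < min AVC = $19, price fails to cover variable cost at any output.
Shutting down limits the loss to fixed cost, $240.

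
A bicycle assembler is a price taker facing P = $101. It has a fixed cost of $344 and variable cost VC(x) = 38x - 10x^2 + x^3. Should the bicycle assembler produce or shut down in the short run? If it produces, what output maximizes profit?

From TC, MC = TC'(x) = 38 - 20x + 3x^2 and AVC = VC/x = 38 - 10x + x^2.
The AVC parabola has its vertex at x = 10/2 = 5, where AVC = 38 - 10·5 + 5^2 = $13.
Because $101 ≥ $13, revenue can cover variable cost; the firm operates.
Set P = MC: 101 = 38 - 20x + 3x^2 → -63 - 20x + 3x^2 = 0. The roots are x = -7/3 and x = 9; the profit-maximizing output is on the rising part of MC, so x* = 9.
Check: AVC at x = 9 is $29 ≤ P, so revenue covers variable cost.
Profit = P·x − TC = 101·9 − 605 = $304.

Produce at x = 9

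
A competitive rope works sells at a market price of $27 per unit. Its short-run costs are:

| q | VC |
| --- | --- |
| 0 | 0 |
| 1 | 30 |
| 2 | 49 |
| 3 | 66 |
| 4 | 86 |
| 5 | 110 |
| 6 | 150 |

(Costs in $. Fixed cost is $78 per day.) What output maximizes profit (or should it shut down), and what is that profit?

Compute π = P·q − TC at each output: q=0: -78; q=1: -81; q=2: -73; q=3: -63; q=4: -56; q=5: -53; q=6: -66.
Profit is maximized at q = 5. AVC there is 110/5 = $22 ≤ P, so producing beats shutting down (which would give -$78).

q = 5; profit = -$53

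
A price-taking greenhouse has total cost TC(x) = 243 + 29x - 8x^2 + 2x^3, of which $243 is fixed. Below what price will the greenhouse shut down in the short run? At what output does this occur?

$21 per unit, at x = 2

The firm shuts down when price falls below the minimum of average variable cost. AVC = VC/x = 29 - 8x + 2x^2.
At the minimum of AVC, MC = AVC. MC = 29 - 16x + 6x^2; setting MC = AVC gives 4x^2 - 8x = 0, so x = 2. min AVC = 21.
The firm shuts down for any P below $21.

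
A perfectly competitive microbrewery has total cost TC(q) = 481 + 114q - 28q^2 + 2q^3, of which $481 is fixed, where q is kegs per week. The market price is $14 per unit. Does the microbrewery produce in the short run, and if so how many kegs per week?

Strip out fixed cost: VC = 114q - 28q^2 + 2q^3. Then AVC = 114 - 28q + 2q^2 and MC = 114 - 56q + 6q^2.
The AVC parabola has its vertex at q = 28/4 = 7, where AVC = 114 - 28·7 + 2·7^2 = $16.
P = $14 lies below min AVC = $16; no output level covers variable cost.
Shutting down limits the loss to fixed cost, $481.

Shut down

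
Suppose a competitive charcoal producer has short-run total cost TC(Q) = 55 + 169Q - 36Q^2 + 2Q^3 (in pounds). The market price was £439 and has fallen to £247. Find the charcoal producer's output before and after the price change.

AVC = 169 - 36Q + 2Q^2, minimized at Q = 9 where min AVC = £7. MC = 169 - 72Q + 6Q^2.
With P = £439 above the shutdown price, P = MC gives Q = 15.
At P = £247 ≥ min AVC, set P = MC: Q = 13. The firm stays open but cuts output.

Output falls from 15 to 13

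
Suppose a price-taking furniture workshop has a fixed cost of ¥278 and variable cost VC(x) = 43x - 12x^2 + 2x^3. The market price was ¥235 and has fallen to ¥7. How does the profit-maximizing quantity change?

Output falls from 8 to 0 (the firm shuts down)

AVC = 43 - 12x + 2x^2, minimized at x = 3 where min AVC = ¥25. MC = 43 - 24x + 6x^2.
At P = ¥235 ≥ min AVC, set P = MC on the rising branch: x = 8.
At P = ¥7 < min AVC = ¥25, price no longer covers variable cost at any output, so the firm shuts down: x = 0.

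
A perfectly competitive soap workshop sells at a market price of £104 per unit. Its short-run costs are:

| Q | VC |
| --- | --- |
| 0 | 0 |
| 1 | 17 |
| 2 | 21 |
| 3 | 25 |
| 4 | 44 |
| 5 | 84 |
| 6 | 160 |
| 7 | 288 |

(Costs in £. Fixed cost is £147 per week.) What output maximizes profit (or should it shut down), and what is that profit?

Compute π = P·Q − TC at each output: Q=0: -147; Q=1: -60; Q=2: 40; Q=3: 140; Q=4: 225; Q=5: 289; Q=6: 317; Q=7: 293.
Profit is maximized at Q = 6. AVC there is 160/6 = £26.67 ≤ P, so producing beats shutting down (which would give -£147).

Q = 6; profit = £317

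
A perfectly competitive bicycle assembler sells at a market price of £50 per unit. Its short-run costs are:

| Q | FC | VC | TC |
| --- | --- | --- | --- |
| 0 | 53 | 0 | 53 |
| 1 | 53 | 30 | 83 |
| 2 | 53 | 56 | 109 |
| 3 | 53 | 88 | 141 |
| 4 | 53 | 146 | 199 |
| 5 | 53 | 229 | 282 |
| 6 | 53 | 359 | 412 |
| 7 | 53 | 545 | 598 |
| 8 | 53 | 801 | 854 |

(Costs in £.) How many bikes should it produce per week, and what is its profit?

Q = 3; profit = £9

Profit at each row (π = 50Q − TC): Q=0: -53; Q=1: -33; Q=2: -9; Q=3: 9; Q=4: 1; Q=5: -32; Q=6: -112; Q=7: -248; Q=8: -454.
Profit is maximized at Q = 3. AVC there is 88/3 = £29.33 ≤ P, so producing beats shutting down (which would give -£53).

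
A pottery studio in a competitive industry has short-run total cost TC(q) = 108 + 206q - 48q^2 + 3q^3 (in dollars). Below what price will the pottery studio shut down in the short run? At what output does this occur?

$14 per unit, at q = 8

The firm shuts down when price falls below the minimum of average variable cost. AVC = VC/q = 206 - 48q + 3q^2.
At the minimum of AVC, MC = AVC. MC = 206 - 96q + 9q^2; setting MC = AVC gives 6q^2 - 48q = 0, so q = 8. min AVC = 14.
The firm shuts down for any P below $14.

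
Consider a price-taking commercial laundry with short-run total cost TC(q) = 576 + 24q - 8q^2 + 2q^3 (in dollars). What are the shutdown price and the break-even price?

Shutdown price = $16; break-even price = $144

Shutdown price = min AVC. AVC = 24 - 8q + 2q^2, with vertex at q = 2 and minimum $16.
ATC = 576/q + 24 - 8q + 2q^2. Setting dATC/dq = −576/q^2 − 8 + 4q = 0 gives q = 6 (since 4·6^3 − 8·6^2 = 576).
min ATC = 576/6 + 24 − 8·6 + 2·6^2 = $144. That is the break-even price.
Between these two prices the firm operates at a loss; above $144 it earns a profit.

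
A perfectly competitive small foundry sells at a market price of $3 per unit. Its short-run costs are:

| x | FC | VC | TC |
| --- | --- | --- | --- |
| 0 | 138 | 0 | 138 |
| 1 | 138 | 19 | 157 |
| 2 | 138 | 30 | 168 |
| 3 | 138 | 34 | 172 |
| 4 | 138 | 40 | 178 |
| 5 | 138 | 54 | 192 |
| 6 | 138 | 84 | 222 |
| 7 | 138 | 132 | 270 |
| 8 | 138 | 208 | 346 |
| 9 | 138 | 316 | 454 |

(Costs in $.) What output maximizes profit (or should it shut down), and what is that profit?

x = 0 (shut down); profit = -$138

Tabulate TR − TC: x=0: -138; x=1: -154; x=2: -162; x=3: -163; x=4: -166; x=5: -177; x=6: -204; x=7: -249; x=8: -322; x=9: -427.
Profit is highest at x = 0. Equivalently, the lowest AVC in the table is 40/4 ≈ $10 at x = 4, and P = $3 falls below it — price never covers variable cost, so the firm shuts down and loses only its fixed cost.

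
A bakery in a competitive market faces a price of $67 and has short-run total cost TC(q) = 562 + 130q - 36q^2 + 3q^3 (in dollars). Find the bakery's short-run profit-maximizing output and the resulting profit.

Profit = -$268 at q = 7

AVC = 130 - 36q + 3q^2 has its minimum $22 at q = 6; price $67 clears that bar, so the firm operates.
MC = 130 - 72q + 9q^2. Setting P = MC and taking the root on the rising branch gives q* = 7.
TR = 67·7 = 469. TC = 562 + 175 = 737. Profit = 469 − 737 = -$268.
Shutting down would mean losing the fixed cost of $562, so operating at a loss of $268 is better by $294.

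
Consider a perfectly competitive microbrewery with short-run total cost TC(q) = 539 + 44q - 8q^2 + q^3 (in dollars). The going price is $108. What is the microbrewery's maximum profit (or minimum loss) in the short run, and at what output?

Profit = -$27 at q = 8

AVC = 44 - 8q + q^2; min AVC = $28 at q = 4. Since P = $108 ≥ min AVC, the firm produces.
With MC = 44 - 16q + 3q^2, P = MC on the upward-sloping part at q* = 8.
TR = 108·8 = 864. TC = 539 + 352 = 891. Profit = 864 − 891 = -$27.
That loss of $27 beats the $539 the firm would lose by shutting down; producing recovers $512 of fixed cost.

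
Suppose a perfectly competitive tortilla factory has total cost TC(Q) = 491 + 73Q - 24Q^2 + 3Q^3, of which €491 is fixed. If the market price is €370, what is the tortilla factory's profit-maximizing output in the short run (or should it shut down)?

Produce at Q = 9

Strip out fixed cost: VC = 73Q - 24Q^2 + 3Q^3. Then AVC = 73 - 24Q + 3Q^2 and MC = 73 - 48Q + 9Q^2.
AVC hits its minimum where MC = AVC, at Q = 4, giving min AVC = 73 - 24·4 + 3·4^2 = €25.
Since P = €370 ≥ min AVC = €25, price covers variable cost and the firm should produce.
Solving P = MC: -297 - 48Q + 9Q^2 = 0 ⇒ Q = -11/3 or 9. On the upward-sloping branch, Q* = 9.
Check: AVC at Q = 9 is €100 ≤ P, so revenue covers variable cost.
Profit = P·Q − TC = 370·9 − 1391 = €1939.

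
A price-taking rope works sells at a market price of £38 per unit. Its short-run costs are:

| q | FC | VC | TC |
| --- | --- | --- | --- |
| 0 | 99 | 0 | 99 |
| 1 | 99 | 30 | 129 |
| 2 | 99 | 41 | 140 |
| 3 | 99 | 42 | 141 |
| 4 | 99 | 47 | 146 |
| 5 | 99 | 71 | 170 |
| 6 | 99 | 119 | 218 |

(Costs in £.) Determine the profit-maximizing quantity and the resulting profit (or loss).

Profit at each row (π = 38q − TC): q=0: -99; q=1: -91; q=2: -64; q=3: -27; q=4: 6; q=5: 20; q=6: 10.
Profit is maximized at q = 5. AVC there is 71/5 = £14.20 ≤ P, so producing beats shutting down (which would give -£99).

q = 5; profit = £20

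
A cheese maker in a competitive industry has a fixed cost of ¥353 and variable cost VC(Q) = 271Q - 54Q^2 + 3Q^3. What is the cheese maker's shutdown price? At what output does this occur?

¥28 per unit, at Q = 9

The firm shuts down when price falls below the minimum of average variable cost. AVC = VC/Q = 271 - 54Q + 3Q^2.
dAVC/dQ = -54 + 6Q = 0 gives Q = 9. min AVC = 271 - 54·9 + 3·9^2 = 28.
The firm shuts down for any P below ¥28.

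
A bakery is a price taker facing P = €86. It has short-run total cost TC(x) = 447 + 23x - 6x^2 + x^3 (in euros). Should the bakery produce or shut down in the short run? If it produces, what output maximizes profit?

Strip out fixed cost: VC = 23x - 6x^2 + x^3. Then AVC = 23 - 6x + x^2 and MC = 23 - 12x + 3x^2.
AVC is minimized where dAVC/dx = -6 + 2x = 0, at x = 3; min AVC = 23 - 6·3 + 3^2 = €14.
Since P = €86 ≥ min AVC = €14, price covers variable cost and the firm should produce.
Set P = MC: 86 = 23 - 12x + 3x^2 → -63 - 12x + 3x^2 = 0. The roots are x = -3 and x = 7; the profit-maximizing output is on the rising part of MC, so x* = 7.
Check: AVC at x = 7 is €30 ≤ P, so revenue covers variable cost.
Profit = P·x − TC = 86·7 − 657 = -€55, a loss, but smaller than the €447 fixed cost the firm would lose by shutting down.

Produce at x = 7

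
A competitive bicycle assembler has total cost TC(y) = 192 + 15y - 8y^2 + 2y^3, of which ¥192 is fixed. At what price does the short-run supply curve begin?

The firm shuts down when price falls below the minimum of average variable cost. AVC = VC/y = 15 - 8y + 2y^2.
At the minimum of AVC, MC = AVC. MC = 15 - 16y + 6y^2; setting MC = AVC gives 4y^2 - 8y = 0, so y = 2. min AVC = 7.
The firm shuts down for any P below ¥7.

¥7 per unit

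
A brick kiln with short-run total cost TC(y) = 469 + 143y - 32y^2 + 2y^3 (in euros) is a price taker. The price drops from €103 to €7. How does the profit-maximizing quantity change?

MC = 143 - 64y + 6y^2; the shutdown threshold is min AVC = €15 (at y = 8).
At P = €103 ≥ min AVC, set P = MC on the rising branch: y = 10.
At P = €7 < min AVC = €15, price no longer covers variable cost at any output, so the firm shuts down: y = 0.

Output falls from 10 to 0 (the firm shuts down)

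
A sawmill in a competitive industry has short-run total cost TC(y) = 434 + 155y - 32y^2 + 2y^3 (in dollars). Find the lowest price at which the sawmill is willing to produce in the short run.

The firm shuts down when price falls below the minimum of average variable cost. AVC = VC/y = 155 - 32y + 2y^2.
At the minimum of AVC, MC = AVC. MC = 155 - 64y + 6y^2; setting MC = AVC gives 4y^2 - 32y = 0, so y = 8. min AVC = 27.
So the shutdown price is $27.

$27 per unit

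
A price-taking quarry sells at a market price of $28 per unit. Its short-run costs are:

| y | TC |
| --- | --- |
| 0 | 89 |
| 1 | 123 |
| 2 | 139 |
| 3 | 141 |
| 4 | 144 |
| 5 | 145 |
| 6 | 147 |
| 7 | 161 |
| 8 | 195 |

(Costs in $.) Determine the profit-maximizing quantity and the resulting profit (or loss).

Compute π = P·y − TC at each output: y=0: -89; y=1: -95; y=2: -83; y=3: -57; y=4: -32; y=5: -5; y=6: 21; y=7: 35; y=8: 29.
Profit is maximized at y = 7. AVC there is 72/7 = $10.29 ≤ P, so producing beats shutting down (which would give -$89).

y = 7; profit = $35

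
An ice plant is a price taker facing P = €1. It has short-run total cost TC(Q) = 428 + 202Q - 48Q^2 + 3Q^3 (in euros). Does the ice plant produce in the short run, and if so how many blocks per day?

Shut down

From TC, MC = TC'(Q) = 202 - 96Q + 9Q^2 and AVC = VC/Q = 202 - 48Q + 3Q^2.
The AVC parabola has its vertex at Q = 48/6 = 8, where AVC = 202 - 48·8 + 3·8^2 = €10.
Since P = €1 < min AVC = €10, price fails to cover variable cost at any output.
Shutting down limits the loss to fixed cost, €428.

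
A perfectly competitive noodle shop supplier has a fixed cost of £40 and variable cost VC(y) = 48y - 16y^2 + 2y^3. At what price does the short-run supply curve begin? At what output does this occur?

£16 per unit, at y = 4

Short-run supply begins at min AVC. From VC = 48y - 16y^2 + 2y^3, AVC = 48 - 16y + 2y^2.
dAVC/dy = -16 + 4y = 0 gives y = 4. min AVC = 48 - 16·4 + 2·4^2 = 16.
The firm shuts down for any P below £16.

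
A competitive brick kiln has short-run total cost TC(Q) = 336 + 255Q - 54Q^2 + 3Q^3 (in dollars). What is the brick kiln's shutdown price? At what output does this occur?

$12 per unit, at Q = 9

The shutdown price is the minimum of AVC. VC = 255Q - 54Q^2 + 3Q^3, so AVC = 255 - 54Q + 3Q^2.
dAVC/dQ = -54 + 6Q = 0 gives Q = 9. min AVC = 255 - 54·9 + 3·9^2 = 12.
So the shutdown price is $12.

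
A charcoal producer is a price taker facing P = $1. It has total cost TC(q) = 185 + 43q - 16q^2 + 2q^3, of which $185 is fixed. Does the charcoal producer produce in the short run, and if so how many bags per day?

Variable cost is VC = 43q - 16q^2 + 2q^3, so AVC = VC/q = 43 - 16q + 2q^2 and MC = dTC/dq = 43 - 32q + 6q^2.
AVC is minimized where dAVC/dq = -16 + 4q = 0, at q = 4; min AVC = 43 - 16·4 + 2·4^2 = $11.
With P < min AVC ($1 < $11), every unit sold adds to the loss.
Shutting down limits the loss to fixed cost, $185.

Shut down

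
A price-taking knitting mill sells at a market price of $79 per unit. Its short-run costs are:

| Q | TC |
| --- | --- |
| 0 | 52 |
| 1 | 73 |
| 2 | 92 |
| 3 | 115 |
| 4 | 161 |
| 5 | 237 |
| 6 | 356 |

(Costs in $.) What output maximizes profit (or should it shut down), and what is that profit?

Q = 5; profit = $158

Compute π = P·Q − TC at each output: Q=0: -52; Q=1: 6; Q=2: 66; Q=3: 122; Q=4: 155; Q=5: 158; Q=6: 118.
Profit is maximized at Q = 5. AVC there is 185/5 = $37 ≤ P, so producing beats shutting down (which would give -$52).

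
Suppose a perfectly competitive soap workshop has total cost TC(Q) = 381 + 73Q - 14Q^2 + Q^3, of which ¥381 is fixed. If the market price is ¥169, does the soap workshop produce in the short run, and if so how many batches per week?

Produce at Q = 12

Strip out fixed cost: VC = 73Q - 14Q^2 + Q^3. Then AVC = 73 - 14Q + Q^2 and MC = 73 - 28Q + 3Q^2.
AVC hits its minimum where MC = AVC, at Q = 7, giving min AVC = 73 - 14·7 + 7^2 = ¥24.
Because ¥169 ≥ ¥24, revenue can cover variable cost; the firm operates.
Set P = MC: 169 = 73 - 28Q + 3Q^2 → -96 - 28Q + 3Q^2 = 0. The roots are Q = -8/3 and Q = 12; the profit-maximizing output is on the rising part of MC, so Q* = 12.
Check: AVC at Q = 12 is ¥49 ≤ P, so revenue covers variable cost.
Profit = P·Q − TC = 169·12 − 969 = ¥1059.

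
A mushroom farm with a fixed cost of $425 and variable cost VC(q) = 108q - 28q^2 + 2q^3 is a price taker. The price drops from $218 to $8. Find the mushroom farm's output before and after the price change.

Output falls from 11 to 0 (the firm shuts down)

MC = 108 - 56q + 6q^2; the shutdown threshold is min AVC = $10 (at q = 7).
At P = $218 ≥ min AVC, set P = MC on the rising branch: q = 11.
At P = $8 < min AVC = $10, price no longer covers variable cost at any output, so the firm shuts down: q = 0.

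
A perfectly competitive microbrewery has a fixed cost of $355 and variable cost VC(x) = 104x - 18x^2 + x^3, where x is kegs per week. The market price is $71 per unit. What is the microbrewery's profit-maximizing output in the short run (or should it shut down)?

Produce at x = 11

Variable cost is VC = 104x - 18x^2 + x^3, so AVC = VC/x = 104 - 18x + x^2 and MC = dTC/dx = 104 - 36x + 3x^2.
The AVC parabola has its vertex at x = 18/2 = 9, where AVC = 104 - 18·9 + 9^2 = $23.
Since P = $71 ≥ min AVC = $23, price covers variable cost and the firm should produce.
P = MC gives 33 - 36x + 3x^2 = 0, with roots 1 and 11. Take the larger (rising MC): x* = 11.
Check: AVC at x = 11 is $27 ≤ P, so revenue covers variable cost.
Profit = P·x − TC = 71·11 − 652 = $129.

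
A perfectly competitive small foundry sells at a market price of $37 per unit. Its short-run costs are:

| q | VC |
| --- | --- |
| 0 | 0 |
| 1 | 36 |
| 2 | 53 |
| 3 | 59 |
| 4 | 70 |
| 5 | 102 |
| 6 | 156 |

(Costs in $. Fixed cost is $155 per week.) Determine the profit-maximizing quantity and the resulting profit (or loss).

q = 5; profit = -$72

Compute π = P·q − TC at each output: q=0: -155; q=1: -154; q=2: -134; q=3: -103; q=4: -77; q=5: -72; q=6: -89.
Profit is maximized at q = 5. AVC there is 102/5 = $20.40 ≤ P, so producing beats shutting down (which would give -$155).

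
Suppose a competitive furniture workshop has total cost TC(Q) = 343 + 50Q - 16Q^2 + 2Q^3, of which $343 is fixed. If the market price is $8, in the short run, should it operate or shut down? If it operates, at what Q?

Shut down

Strip out fixed cost: VC = 50Q - 16Q^2 + 2Q^3. Then AVC = 50 - 16Q + 2Q^2 and MC = 50 - 32Q + 6Q^2.
AVC hits its minimum where MC = AVC, at Q = 4, giving min AVC = 50 - 16·4 + 2·4^2 = $18.
P = $8 lies below min AVC = $18; no output level covers variable cost.
Shutting down limits the loss to fixed cost, $343.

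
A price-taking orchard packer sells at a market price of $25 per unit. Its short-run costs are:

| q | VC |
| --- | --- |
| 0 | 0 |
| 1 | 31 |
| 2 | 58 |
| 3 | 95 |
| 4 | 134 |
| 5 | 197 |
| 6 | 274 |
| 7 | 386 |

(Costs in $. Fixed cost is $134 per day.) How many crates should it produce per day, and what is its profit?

Profit at each row (π = 25q − TC): q=0: -134; q=1: -140; q=2: -142; q=3: -154; q=4: -168; q=5: -206; q=6: -258; q=7: -345.
Profit is highest at q = 0. Equivalently, the lowest AVC in the table is 58/2 ≈ $29 at q = 2, and P = $25 falls below it — price never covers variable cost, so the firm shuts down and loses only its fixed cost.

q = 0 (shut down); profit = -$134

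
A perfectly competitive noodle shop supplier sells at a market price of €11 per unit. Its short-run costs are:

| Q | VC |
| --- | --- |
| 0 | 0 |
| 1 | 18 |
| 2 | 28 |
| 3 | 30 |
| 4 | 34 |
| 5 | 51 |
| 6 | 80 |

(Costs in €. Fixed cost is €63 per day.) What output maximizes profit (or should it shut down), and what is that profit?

Q = 4; profit = -€53

Compute π = P·Q − TC at each output: Q=0: -63; Q=1: -70; Q=2: -69; Q=3: -60; Q=4: -53; Q=5: -59; Q=6: -77.
Profit is maximized at Q = 4. AVC there is 34/4 = €8.50 ≤ P, so producing beats shutting down (which would give -€63).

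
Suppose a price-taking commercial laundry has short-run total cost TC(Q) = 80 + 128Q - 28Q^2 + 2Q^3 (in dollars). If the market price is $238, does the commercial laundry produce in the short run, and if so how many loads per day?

Produce at Q = 11

Strip out fixed cost: VC = 128Q - 28Q^2 + 2Q^3. Then AVC = 128 - 28Q + 2Q^2 and MC = 128 - 56Q + 6Q^2.
AVC is minimized where dAVC/dQ = -28 + 4Q = 0, at Q = 7; min AVC = 128 - 28·7 + 2·7^2 = $30.
P = $238 exceeds min AVC = $30, so the firm stays open.
Solving P = MC: -110 - 56Q + 6Q^2 = 0 ⇒ Q = -5/3 or 11. On the upward-sloping branch, Q* = 11.
Check: AVC at Q = 11 is $62 ≤ P, so revenue covers variable cost.
Profit = P·Q − TC = 238·11 − 762 = $1856.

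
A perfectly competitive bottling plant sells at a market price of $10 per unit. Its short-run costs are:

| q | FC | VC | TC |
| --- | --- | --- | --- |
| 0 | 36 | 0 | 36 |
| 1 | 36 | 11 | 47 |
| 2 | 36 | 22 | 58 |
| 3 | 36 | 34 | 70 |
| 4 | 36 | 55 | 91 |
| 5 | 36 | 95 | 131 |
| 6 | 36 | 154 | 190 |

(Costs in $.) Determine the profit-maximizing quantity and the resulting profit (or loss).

Profit at each row (π = 10q − TC): q=0: -36; q=1: -37; q=2: -38; q=3: -40; q=4: -51; q=5: -81; q=6: -130.
Profit is highest at q = 0. Equivalently, the lowest AVC in the table is 11/1 ≈ $11 at q = 1, and P = $10 falls below it — price never covers variable cost, so the firm shuts down and loses only its fixed cost.

q = 0 (shut down); profit = -$36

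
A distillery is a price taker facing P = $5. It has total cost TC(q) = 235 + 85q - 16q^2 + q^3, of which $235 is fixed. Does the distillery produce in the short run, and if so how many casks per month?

Shut down

Strip out fixed cost: VC = 85q - 16q^2 + q^3. Then AVC = 85 - 16q + q^2 and MC = 85 - 32q + 3q^2.
AVC hits its minimum where MC = AVC, at q = 8, giving min AVC = 85 - 16·8 + 8^2 = $21.
P = $5 lies below min AVC = $21; no output level covers variable cost.
Best response: produce nothing and absorb the $235 fixed cost.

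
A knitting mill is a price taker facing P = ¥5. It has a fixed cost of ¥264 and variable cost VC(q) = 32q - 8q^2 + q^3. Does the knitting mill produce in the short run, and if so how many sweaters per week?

Shut down

Strip out fixed cost: VC = 32q - 8q^2 + q^3. Then AVC = 32 - 8q + q^2 and MC = 32 - 16q + 3q^2.
AVC hits its minimum where MC = AVC, at q = 4, giving min AVC = 32 - 8·4 + 4^2 = ¥16.
P = ¥5 lies below min AVC = ¥16; no output level covers variable cost.
The firm minimizes its loss by shutting down and losing only its fixed cost of ¥264.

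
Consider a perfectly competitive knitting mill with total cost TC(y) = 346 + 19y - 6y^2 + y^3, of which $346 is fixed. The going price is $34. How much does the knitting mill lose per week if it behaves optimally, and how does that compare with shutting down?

AVC = 19 - 6y + y^2; min AVC = $10 at y = 3. Since P = $34 ≥ min AVC, the firm produces.
MC = 19 - 12y + 3y^2. Setting P = MC and taking the root on the rising branch gives y* = 5.
TR = 34·5 = 170. TC = 346 + 70 = 416. Profit = 170 − 416 = -$246.
Shutting down would mean losing the fixed cost of $346, so operating at a loss of $246 is better by $100.

Profit = -$246 at y = 5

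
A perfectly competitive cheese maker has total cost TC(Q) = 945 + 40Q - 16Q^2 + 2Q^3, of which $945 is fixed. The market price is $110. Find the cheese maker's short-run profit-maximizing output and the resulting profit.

AVC = 40 - 16Q + 2Q^2; min AVC = $8 at Q = 4. Since P = $110 ≥ min AVC, the firm produces.
MC = 40 - 32Q + 6Q^2. Setting P = MC and taking the root on the rising branch gives Q* = 7.
TR = 110·7 = 770. TC = 945 + 182 = 1127. Profit = 770 − 1127 = -$357.
Shutting down would mean losing the fixed cost of $945, so operating at a loss of $357 is better by $588.

Profit = -$357 at Q = 7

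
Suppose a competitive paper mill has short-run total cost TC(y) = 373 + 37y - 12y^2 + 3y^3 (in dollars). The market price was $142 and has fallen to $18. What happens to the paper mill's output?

MC = 37 - 24y + 9y^2; the shutdown threshold is min AVC = $25 (at y = 2).
With P = $142 above the shutdown price, P = MC gives y = 5.
At P = $18 < min AVC = $25, price no longer covers variable cost at any output, so the firm shuts down: y = 0.

Output falls from 5 to 0 (the firm shuts down)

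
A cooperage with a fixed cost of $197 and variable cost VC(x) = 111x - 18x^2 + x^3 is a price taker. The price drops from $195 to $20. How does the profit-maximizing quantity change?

MC = 111 - 36x + 3x^2; the shutdown threshold is min AVC = $30 (at x = 9).
With P = $195 above the shutdown price, P = MC gives x = 14.
At P = $20 < min AVC = $30, price no longer covers variable cost at any output, so the firm shuts down: x = 0.

Output falls from 14 to 0 (the firm shuts down)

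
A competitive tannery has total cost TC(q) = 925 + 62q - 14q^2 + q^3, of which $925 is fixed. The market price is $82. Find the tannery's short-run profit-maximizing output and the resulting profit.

Profit = -$325 at q = 10

AVC = 62 - 14q + q^2 has its minimum $13 at q = 7; price $82 clears that bar, so the firm operates.
With MC = 62 - 28q + 3q^2, P = MC on the upward-sloping part at q* = 10.
TR = 82·10 = 820. TC = 925 + 220 = 1145. Profit = 820 − 1145 = -$325.
By producing, the firm covers all variable cost plus $600 of fixed cost; shutting down would lose the full $925.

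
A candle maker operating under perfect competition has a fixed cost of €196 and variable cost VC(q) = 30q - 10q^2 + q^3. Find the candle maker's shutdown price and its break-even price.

AVC = 30 - 10q + q^2; minimized at q = 5, giving min AVC = €5. That is the shutdown price.
ATC = 196/q + 30 - 10q + q^2. Setting dATC/dq = −196/q^2 − 10 + 2q = 0 gives q = 7 (since 2·7^3 − 10·7^2 = 196).
min ATC = 196/7 + 30 − 10·7 + 7^2 = €37. That is the break-even price.
For €5 ≤ P < €37 the firm produces at a loss; below €5 it shuts down.

Shutdown price = €5; break-even price = €37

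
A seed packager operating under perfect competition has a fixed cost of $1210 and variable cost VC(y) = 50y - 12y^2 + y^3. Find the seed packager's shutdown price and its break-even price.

AVC = 50 - 12y + y^2; minimized at y = 6, giving min AVC = $14. That is the shutdown price.
ATC = 1210/y + 50 - 12y + y^2. Setting dATC/dy = −1210/y^2 − 12 + 2y = 0 gives y = 11 (since 2·11^3 − 12·11^2 = 1210).
min ATC = 1210/11 + 50 − 12·11 + 11^2 = $149. That is the break-even price.
Between these two prices the firm operates at a loss; above $149 it earns a profit.

Shutdown price = $14; break-even price = $149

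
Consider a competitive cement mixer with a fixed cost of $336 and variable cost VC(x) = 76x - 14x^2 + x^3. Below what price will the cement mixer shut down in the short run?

$27 per unit

The firm shuts down when price falls below the minimum of average variable cost. AVC = VC/x = 76 - 14x + x^2.
dAVC/dx = -14 + 2x = 0 gives x = 7. min AVC = 76 - 14·7 + 7^2 = 27.
For P < $27 the firm produces nothing.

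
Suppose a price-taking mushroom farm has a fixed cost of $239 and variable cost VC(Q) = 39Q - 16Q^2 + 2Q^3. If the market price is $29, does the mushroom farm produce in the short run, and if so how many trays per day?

Strip out fixed cost: VC = 39Q - 16Q^2 + 2Q^3. Then AVC = 39 - 16Q + 2Q^2 and MC = 39 - 32Q + 6Q^2.
The AVC parabola has its vertex at Q = 16/4 = 4, where AVC = 39 - 16·4 + 2·4^2 = $7.
Since P = $29 ≥ min AVC = $7, price covers variable cost and the firm should produce.
P = MC gives 10 - 32Q + 6Q^2 = 0, with roots 1/3 and 5. Take the larger (rising MC): Q* = 5.
Check: AVC at Q = 5 is $9 ≤ P, so revenue covers variable cost.
Profit = P·Q − TC = 29·5 − 284 = -$139, a loss, but smaller than the $239 fixed cost the firm would lose by shutting down.

Produce at Q = 5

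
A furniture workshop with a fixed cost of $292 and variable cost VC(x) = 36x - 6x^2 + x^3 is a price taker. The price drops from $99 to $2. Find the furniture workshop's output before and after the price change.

MC = 36 - 12x + 3x^2; the shutdown threshold is min AVC = $27 (at x = 3).
At P = $99 ≥ min AVC, set P = MC on the rising branch: x = 7.
At P = $2 < min AVC = $27, price no longer covers variable cost at any output, so the firm shuts down: x = 0.

Output falls from 7 to 0 (the firm shuts down)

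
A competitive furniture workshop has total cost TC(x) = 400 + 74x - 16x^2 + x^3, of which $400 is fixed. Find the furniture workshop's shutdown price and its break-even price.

Shutdown price = $10; break-even price = $54

AVC = 74 - 16x + x^2; minimized at x = 8, giving min AVC = $10. That is the shutdown price.
ATC = 400/x + 74 - 16x + x^2. Setting dATC/dx = −400/x^2 − 16 + 2x = 0 gives x = 10 (since 2·10^3 − 16·10^2 = 400).
min ATC = 400/10 + 74 − 16·10 + 10^2 = $54. That is the break-even price.
Between these two prices the firm operates at a loss; above $54 it earns a profit.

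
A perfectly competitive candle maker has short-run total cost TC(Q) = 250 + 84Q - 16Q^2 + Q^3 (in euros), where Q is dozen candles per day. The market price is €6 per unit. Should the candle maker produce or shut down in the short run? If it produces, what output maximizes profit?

Shut down

From TC, MC = TC'(Q) = 84 - 32Q + 3Q^2 and AVC = VC/Q = 84 - 16Q + Q^2.
The AVC parabola has its vertex at Q = 16/2 = 8, where AVC = 84 - 16·8 + 8^2 = €20.
Since P = €6 < min AVC = €20, price fails to cover variable cost at any output.
The firm minimizes its loss by shutting down and losing only its fixed cost of €250.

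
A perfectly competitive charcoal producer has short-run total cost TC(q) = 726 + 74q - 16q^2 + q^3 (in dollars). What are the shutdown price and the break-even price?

Shutdown price = $10; break-even price = $85

AVC = 74 - 16q + q^2; minimized at q = 8, giving min AVC = $10. That is the shutdown price.
ATC = 726/q + 74 - 16q + q^2. Setting dATC/dq = −726/q^2 − 16 + 2q = 0 gives q = 11 (since 2·11^3 − 16·11^2 = 726).
min ATC = 726/11 + 74 − 16·11 + 11^2 = $85. That is the break-even price.
For $10 ≤ P < $85 the firm produces at a loss; below $10 it shuts down.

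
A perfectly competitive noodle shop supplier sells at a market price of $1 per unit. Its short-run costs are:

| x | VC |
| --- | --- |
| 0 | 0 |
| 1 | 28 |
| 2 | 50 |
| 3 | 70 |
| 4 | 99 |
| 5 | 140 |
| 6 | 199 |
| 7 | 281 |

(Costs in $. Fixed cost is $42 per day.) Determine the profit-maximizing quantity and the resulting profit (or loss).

x = 0 (shut down); profit = -$42

Tabulate TR − TC: x=0: -42; x=1: -69; x=2: -90; x=3: -109; x=4: -137; x=5: -177; x=6: -235; x=7: -316.
Profit is highest at x = 0. Equivalently, the lowest AVC in the table is 70/3 ≈ $23.33 at x = 3, and P = $1 falls below it — price never covers variable cost, so the firm shuts down and loses only its fixed cost.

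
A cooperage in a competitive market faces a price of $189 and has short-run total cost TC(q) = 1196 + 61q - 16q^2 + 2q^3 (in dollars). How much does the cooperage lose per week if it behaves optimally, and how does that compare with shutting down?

Profit = -$172 at q = 8

AVC = 61 - 16q + 2q^2 has its minimum $29 at q = 4; price $189 clears that bar, so the firm operates.
With MC = 61 - 32q + 6q^2, P = MC on the upward-sloping part at q* = 8.
TR = 189·8 = 1512. TC = 1196 + 488 = 1684. Profit = 1512 − 1684 = -$172.
Shutting down would mean losing the fixed cost of $1196, so operating at a loss of $172 is better by $1024.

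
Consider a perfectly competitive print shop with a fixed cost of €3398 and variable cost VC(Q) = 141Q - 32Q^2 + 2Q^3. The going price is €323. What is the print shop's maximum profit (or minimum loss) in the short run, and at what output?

Profit = -€18 at Q = 13

AVC = 141 - 32Q + 2Q^2; min AVC = €13 at Q = 8. Since P = €323 ≥ min AVC, the firm produces.
MC = 141 - 64Q + 6Q^2. Setting P = MC and taking the root on the rising branch gives Q* = 13.
TR = 323·13 = 4199. TC = 3398 + 819 = 4217. Profit = 4199 − 4217 = -€18.
That loss of €18 beats the €3398 the firm would lose by shutting down; producing recovers €3380 of fixed cost.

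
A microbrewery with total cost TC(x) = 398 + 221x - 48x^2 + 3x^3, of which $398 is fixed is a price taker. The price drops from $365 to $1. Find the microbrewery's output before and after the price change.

Output falls from 12 to 0 (the firm shuts down)

AVC = 221 - 48x + 3x^2, minimized at x = 8 where min AVC = $29. MC = 221 - 96x + 9x^2.
At P = $365 ≥ min AVC, set P = MC on the rising branch: x = 12.
At P = $1 < min AVC = $29, price no longer covers variable cost at any output, so the firm shuts down: x = 0.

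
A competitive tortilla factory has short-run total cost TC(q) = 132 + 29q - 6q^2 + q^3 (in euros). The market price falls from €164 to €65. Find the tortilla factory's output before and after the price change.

MC = 29 - 12q + 3q^2; the shutdown threshold is min AVC = €20 (at q = 3).
At P = €164 ≥ min AVC, set P = MC on the rising branch: q = 9.
At P = €65 ≥ min AVC, set P = MC: q = 6. The firm stays open but cuts output.

Output falls from 9 to 6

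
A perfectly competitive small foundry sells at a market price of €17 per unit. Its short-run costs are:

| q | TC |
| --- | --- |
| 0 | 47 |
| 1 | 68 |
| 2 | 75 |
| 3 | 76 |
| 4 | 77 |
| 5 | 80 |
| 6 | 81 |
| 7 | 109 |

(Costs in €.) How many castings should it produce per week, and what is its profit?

q = 6; profit = €21

Compute π = P·q − TC at each output: q=0: -47; q=1: -51; q=2: -41; q=3: -25; q=4: -9; q=5: 5; q=6: 21; q=7: 10.
Profit is maximized at q = 6. AVC there is 34/6 = €5.67 ≤ P, so producing beats shutting down (which would give -€47).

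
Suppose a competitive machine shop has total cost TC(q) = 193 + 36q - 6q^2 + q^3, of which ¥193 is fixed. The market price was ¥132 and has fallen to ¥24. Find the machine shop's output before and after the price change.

MC = 36 - 12q + 3q^2; the shutdown threshold is min AVC = ¥27 (at q = 3).
At P = ¥132 ≥ min AVC, set P = MC on the rising branch: q = 8.
At P = ¥24 < min AVC = ¥27, price no longer covers variable cost at any output, so the firm shuts down: q = 0.

Output falls from 8 to 0 (the firm shuts down)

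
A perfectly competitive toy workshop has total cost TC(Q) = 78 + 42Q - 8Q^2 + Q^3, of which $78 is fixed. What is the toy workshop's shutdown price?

The shutdown price is the minimum of AVC. VC = 42Q - 8Q^2 + Q^3, so AVC = 42 - 8Q + Q^2.
dAVC/dQ = -8 + 2Q = 0 gives Q = 4. min AVC = 42 - 8·4 + 4^2 = 26.
For P < $26 the firm produces nothing.

$26 per unit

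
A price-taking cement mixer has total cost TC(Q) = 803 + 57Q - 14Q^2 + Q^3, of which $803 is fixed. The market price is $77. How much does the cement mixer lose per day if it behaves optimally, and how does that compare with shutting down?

Profit = -$203 at Q = 10

AVC = 57 - 14Q + Q^2 has its minimum $8 at Q = 7; price $77 clears that bar, so the firm operates.
MC = 57 - 28Q + 3Q^2. Setting P = MC and taking the root on the rising branch gives Q* = 10.
TR = 77·10 = 770. TC = 803 + 170 = 973. Profit = 770 − 973 = -$203.
Shutting down would mean losing the fixed cost of $803, so operating at a loss of $203 is better by $600.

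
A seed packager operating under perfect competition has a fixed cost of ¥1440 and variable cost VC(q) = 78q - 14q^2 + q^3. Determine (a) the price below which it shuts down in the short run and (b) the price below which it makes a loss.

Shutdown price = ¥29; break-even price = ¥174

Shutdown price = min AVC. AVC = 78 - 14q + q^2, with vertex at q = 7 and minimum ¥29.
ATC = 1440/q + 78 - 14q + q^2. Setting dATC/dq = −1440/q^2 − 14 + 2q = 0 gives q = 12 (since 2·12^3 − 14·12^2 = 1440).
min ATC = 1440/12 + 78 − 14·12 + 12^2 = ¥174. That is the break-even price.
Between these two prices the firm operates at a loss; above ¥174 it earns a profit.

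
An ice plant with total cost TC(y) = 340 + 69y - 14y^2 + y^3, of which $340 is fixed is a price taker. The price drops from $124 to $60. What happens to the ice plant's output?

Output falls from 11 to 9

AVC = 69 - 14y + y^2, minimized at y = 7 where min AVC = $20. MC = 69 - 28y + 3y^2.
With P = $124 above the shutdown price, P = MC gives y = 11.
At P = $60 ≥ min AVC, set P = MC: y = 9. The firm stays open but cuts output.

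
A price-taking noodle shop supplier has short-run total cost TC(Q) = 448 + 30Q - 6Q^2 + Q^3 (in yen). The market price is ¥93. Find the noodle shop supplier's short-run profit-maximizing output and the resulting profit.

Profit = -¥56 at Q = 7

AVC = 30 - 6Q + Q^2; min AVC = ¥21 at Q = 3. Since P = ¥93 ≥ min AVC, the firm produces.
MC = 30 - 12Q + 3Q^2. Setting P = MC and taking the root on the rising branch gives Q* = 7.
TR = 93·7 = 651. TC = 448 + 259 = 707. Profit = 651 − 707 = -¥56.
By producing, the firm covers all variable cost plus ¥392 of fixed cost; shutting down would lose the full ¥448.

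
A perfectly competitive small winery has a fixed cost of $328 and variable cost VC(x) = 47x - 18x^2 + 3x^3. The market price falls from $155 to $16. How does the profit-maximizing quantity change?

Output falls from 6 to 0 (the firm shuts down)

MC = 47 - 36x + 9x^2; the shutdown threshold is min AVC = $20 (at x = 3).
At P = $155 ≥ min AVC, set P = MC on the rising branch: x = 6.
At P = $16 < min AVC = $20, price no longer covers variable cost at any output, so the firm shuts down: x = 0.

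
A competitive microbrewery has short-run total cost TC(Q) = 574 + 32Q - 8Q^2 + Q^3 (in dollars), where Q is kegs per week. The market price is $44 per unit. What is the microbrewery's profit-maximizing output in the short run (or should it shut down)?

Strip out fixed cost: VC = 32Q - 8Q^2 + Q^3. Then AVC = 32 - 8Q + Q^2 and MC = 32 - 16Q + 3Q^2.
AVC is minimized where dAVC/dQ = -8 + 2Q = 0, at Q = 4; min AVC = 32 - 8·4 + 4^2 = $16.
P = $44 exceeds min AVC = $16, so the firm stays open.
Solving P = MC: -12 - 16Q + 3Q^2 = 0 ⇒ Q = -2/3 or 6. On the upward-sloping branch, Q* = 6.
Check: AVC at Q = 6 is $20 ≤ P, so revenue covers variable cost.
Profit = P·Q − TC = 44·6 − 694 = -$430, a loss, but smaller than the $574 fixed cost the firm would lose by shutting down.

Produce at Q = 6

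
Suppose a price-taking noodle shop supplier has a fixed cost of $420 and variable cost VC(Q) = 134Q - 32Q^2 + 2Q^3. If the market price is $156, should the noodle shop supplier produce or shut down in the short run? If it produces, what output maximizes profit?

Produce at Q = 11

Variable cost is VC = 134Q - 32Q^2 + 2Q^3, so AVC = VC/Q = 134 - 32Q + 2Q^2 and MC = dTC/dQ = 134 - 64Q + 6Q^2.
The AVC parabola has its vertex at Q = 32/4 = 8, where AVC = 134 - 32·8 + 2·8^2 = $6.
Since P = $156 ≥ min AVC = $6, price covers variable cost and the firm should produce.
Solving P = MC: -22 - 64Q + 6Q^2 = 0 ⇒ Q = -1/3 or 11. On the upward-sloping branch, Q* = 11.
Check: AVC at Q = 11 is $24 ≤ P, so revenue covers variable cost.
Profit = P·Q − TC = 156·11 − 684 = $1032.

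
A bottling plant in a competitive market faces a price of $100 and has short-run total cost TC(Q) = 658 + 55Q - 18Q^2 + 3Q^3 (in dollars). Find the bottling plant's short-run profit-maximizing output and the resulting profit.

Profit = -$358 at Q = 5

AVC = 55 - 18Q + 3Q^2 has its minimum $28 at Q = 3; price $100 clears that bar, so the firm operates.
MC = 55 - 36Q + 9Q^2. Setting P = MC and taking the root on the rising branch gives Q* = 5.
TR = 100·5 = 500. TC = 658 + 200 = 858. Profit = 500 − 858 = -$358.
Shutting down would mean losing the fixed cost of $658, so operating at a loss of $358 is better by $300.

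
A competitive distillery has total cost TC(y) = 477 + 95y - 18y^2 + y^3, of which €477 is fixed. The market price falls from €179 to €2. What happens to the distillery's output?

AVC = 95 - 18y + y^2, minimized at y = 9 where min AVC = €14. MC = 95 - 36y + 3y^2.
At P = €179 ≥ min AVC, set P = MC on the rising branch: y = 14.
At P = €2 < min AVC = €14, price no longer covers variable cost at any output, so the firm shuts down: y = 0.

Output falls from 14 to 0 (the firm shuts down)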